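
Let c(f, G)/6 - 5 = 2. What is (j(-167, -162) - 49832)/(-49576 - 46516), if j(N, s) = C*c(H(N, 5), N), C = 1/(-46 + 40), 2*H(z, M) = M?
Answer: 49839/96092 ≈ 0.51866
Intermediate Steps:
H(z, M) = M/2
c(f, G) = 42 (c(f, G) = 30 + 6*2 = 30 + 12 = 42)
C = -1/6 (C = 1/(-6) = -1/6 ≈ -0.16667)
j(N, s) = -7 (j(N, s) = -1/6*42 = -7)
(j(-167, -162) - 49832)/(-49576 - 46516) = (-7 - 49832)/(-49576 - 46516) = -49839/(-96092) = -49839*(-1/96092) = 49839/96092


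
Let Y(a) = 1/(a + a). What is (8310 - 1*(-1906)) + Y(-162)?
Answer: 3309983/324 ≈ 10216.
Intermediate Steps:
Y(a) = 1/(2*a)
(8310 - 1*(-1906)) + Y(-162) = (8310 - 1*(-1906)) + (1/2)/(-162) = (8310 + 1906) + (1/2)*(-1/162) = 10216 - 1/324 = 3309983/324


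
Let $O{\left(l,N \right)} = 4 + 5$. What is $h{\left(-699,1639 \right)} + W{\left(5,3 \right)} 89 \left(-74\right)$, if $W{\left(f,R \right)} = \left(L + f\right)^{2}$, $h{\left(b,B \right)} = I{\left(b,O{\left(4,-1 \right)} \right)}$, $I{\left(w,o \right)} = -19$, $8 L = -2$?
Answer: $- \frac{1188925}{8} \approx -1.4862 \cdot 10^{5}$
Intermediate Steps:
$O{\left(l,N \right)} = 9$
$L = - \frac{1}{4}$ ($L = \frac{1}{8} \left(-2\right) = - \frac{1}{4} \approx -0.25$)
$h{\left(b,B \right)} = -19$
$W{\left(f,R \right)} = \left(- \frac{1}{4} + f\right)^{2}$
$h{\left(-699,1639 \right)} + W{\left(5,3 \right)} 89 \left(-74\right) = -19 + \frac{\left(-1 + 4 \cdot 5\right)^{2}}{16} \cdot 89 \left(-74\right) = -19 + \frac{\left(-1 + 20\right)^{2}}{16} \cdot 89 \left(-74\right) = -19 + \frac{19^{2}}{16} \cdot 89 \left(-74\right) = -19 + \frac{1}{16} \cdot 361 \cdot 89 \left(-74\right) = -19 + \frac{361}{16} \cdot 89 \left(-74\right) = -19 + \frac{32129}{16} \left(-74\right) = -19 - \frac{1188773}{8} = - \frac{1188925}{8}$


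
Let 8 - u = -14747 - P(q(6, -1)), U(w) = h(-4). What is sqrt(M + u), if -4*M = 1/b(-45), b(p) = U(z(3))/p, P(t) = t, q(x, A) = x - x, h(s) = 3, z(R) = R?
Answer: sqrt(59035)/2 ≈ 121.49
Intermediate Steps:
q(x, A) = 0
U(w) = 3
b(p) = 3/p
M = 15/4 (M = -1/(4*(3/(-45))) = -1/(4*(3*(-1/45))) = -1/(4*(-1/15)) = -1/4*(-15) = 15/4 ≈ 3.7500)
u = 14755 (u = 8 - (-14747 - 1*0) = 8 - (-14747 + 0) = 8 - 1*(-14747) = 8 + 14747 = 14755)
sqrt(M + u) = sqrt(15/4 + 14755) = sqrt(59035/4) = sqrt(59035)/2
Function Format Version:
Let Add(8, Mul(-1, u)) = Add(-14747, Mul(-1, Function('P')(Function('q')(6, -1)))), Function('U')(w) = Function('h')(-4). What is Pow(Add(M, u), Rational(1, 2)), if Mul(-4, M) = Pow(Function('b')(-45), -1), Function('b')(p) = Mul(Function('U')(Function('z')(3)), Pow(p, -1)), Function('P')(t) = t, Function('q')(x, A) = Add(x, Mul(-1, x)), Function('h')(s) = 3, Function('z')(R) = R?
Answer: Mul(Rational(1, 2), Pow(59035, Rational(1, 2))) ≈ 121.49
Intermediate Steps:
Function('q')(x, A) = 0
Function('U')(w) = 3
Function('b')(p) = Mul(3, Pow(p, -1))
M = Rational(15, 4) (M = Mul(Rational(-1, 4), Pow(Mul(3, Pow(-45, -1)), -1)) = Mul(Rational(-1, 4), Pow(Mul(3, Rational(-1, 45)), -1)) = Mul(Rational(-1, 4), Pow(Rational(-1, 15), -1)) = Mul(Rational(-1, 4), -15) = Rational(15, 4) ≈ 3.7500)
u = 14755 (u = Add(8, Mul(-1, Add(-14747, Mul(-1, 0)))) = Add(8, Mul(-1, Add(-14747, 0))) = Add(8, Mul(-1, -14747)) = Add(8, 14747) = 14755)
Pow(Add(M, u), Rational(1, 2)) = Pow(Add(Rational(15, 4), 14755), Rational(1, 2)) = Pow(Rational(59035, 4), Rational(1, 2)) = Mul(Rational(1, 2), Pow(59035, Rational(1, 2)))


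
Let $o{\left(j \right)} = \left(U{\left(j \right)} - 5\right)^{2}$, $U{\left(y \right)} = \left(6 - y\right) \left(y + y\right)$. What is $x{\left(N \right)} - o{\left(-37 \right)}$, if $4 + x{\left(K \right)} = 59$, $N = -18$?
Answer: $-10156914$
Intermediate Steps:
$U{\left(y \right)} = 2 y \left(6 - y\right)$ ($U{\left(y \right)} = \left(6 - y\right) 2 y = 2 y \left(6 - y\right)$)
$x{\left(K \right)} = 55$ ($x{\left(K \right)} = -4 + 59 = 55$)
$o{\left(j \right)} = \left(-5 + 2 j \left(6 - j\right)\right)^{2}$ ($o{\left(j \right)} = \left(2 j \left(6 - j\right) - 5\right)^{2} = \left(-5 + 2 j \left(6 - j\right)\right)^{2}$)
$x{\left(N \right)} - o{\left(-37 \right)} = 55 - \left(5 + 2 \left(-37\right) \left(-6 - 37\right)\right)^{2} = 55 - \left(5 + 2 \left(-37\right) \left(-43\right)\right)^{2} = 55 - \left(5 + 3182\right)^{2} = 55 - 3187^{2} = 55 - 10156969 = -10156914$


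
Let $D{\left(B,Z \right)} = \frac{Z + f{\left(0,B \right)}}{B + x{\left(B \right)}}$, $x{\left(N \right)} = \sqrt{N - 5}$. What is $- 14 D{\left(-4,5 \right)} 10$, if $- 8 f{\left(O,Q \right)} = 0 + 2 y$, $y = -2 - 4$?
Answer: $\frac{728}{5} + \frac{546 i}{5} \approx 145.6 + 109.2 i$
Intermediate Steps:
$x{\left(N \right)} = \sqrt{-5 + N}$
$y = -6$
$f{\left(O,Q \right)} = \frac{3}{2}$ ($f{\left(O,Q \right)} = - \frac{0 + 2 \left(-6\right)}{8} = - \frac{0 - 12}{8} = \left(- \frac{1}{8}\right) \left(-12\right) = \frac{3}{2}$)
$D{\left(B,Z \right)} = \frac{\frac{3}{2} + Z}{B + \sqrt{-5 + B}}$ ($D{\left(B,Z \right)} = \frac{Z + \frac{3}{2}}{B + \sqrt{-5 + B}} = \frac{\frac{3}{2} + Z}{B + \sqrt{-5 + B}}$)
$- 14 D{\left(-4,5 \right)} 10 = - 14 \frac{\frac{3}{2} + 5}{-4 + \sqrt{-5 - 4}} \cdot 10 = - 14 \frac{1}{-4 + \sqrt{-9}} \cdot \frac{13}{2} \cdot 10 = - 14 \frac{1}{-4 + 3 i} \frac{13}{2} \cdot 10 = - 14 \frac{-4 - 3 i}{25} \cdot \frac{13}{2} \cdot 10 = - 14 \frac{13 \left(-4 - 3 i\right)}{50} \cdot 10 = - \frac{91 \left(-4 - 3 i\right)}{25} \cdot 10 = - \frac{182 \left(-4 - 3 i\right)}{5}$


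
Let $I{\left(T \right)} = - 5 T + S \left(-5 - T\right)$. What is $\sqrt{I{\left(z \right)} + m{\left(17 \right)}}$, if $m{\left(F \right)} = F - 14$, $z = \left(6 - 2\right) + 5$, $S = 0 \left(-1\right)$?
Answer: $i \sqrt{42} \approx 6.4807 i$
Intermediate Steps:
$S = 0$
$z = 9$ ($z = 4 + 5 = 9$)
$m{\left(F \right)} = -14 + F$
$I{\left(T \right)} = - 5 T$ ($I{\left(T \right)} = - 5 T + 0 \left(-5 - T\right) = - 5 T + 0 = - 5 T$)
$\sqrt{I{\left(z \right)} + m{\left(17 \right)}} = \sqrt{\left(-5\right) 9 + \left(-14 + 17\right)} = \sqrt{-45 + 3} = \sqrt{-42} = i \sqrt{42}$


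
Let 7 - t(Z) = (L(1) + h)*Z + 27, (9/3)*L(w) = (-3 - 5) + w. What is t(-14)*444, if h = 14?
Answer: 63640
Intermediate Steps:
L(w) = -8/3 + w/3 (L(w) = ((-3 - 5) + w)/3 = (-8 + w)/3 = -8/3 + w/3)
t(Z) = -20 - 35*Z/3 (t(Z) = 7 - (((-8/3 + (⅓)*1) + 14)*Z + 27) = 7 - (((-8/3 + ⅓) + 14)*Z + 27) = 7 - ((-7/3 + 14)*Z + 27) = 7 - (35*Z/3 + 27) = 7 - (27 + 35*Z/3) = 7 + (-27 - 35*Z/3) = -20 - 35*Z/3)
t(-14)*444 = (-20 - 35/3*(-14))*444 = (-20 + 490/3)*444 = (430/3)*444 = 63640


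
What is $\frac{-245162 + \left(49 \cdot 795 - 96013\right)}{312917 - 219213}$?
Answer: $- \frac{75555}{23426} \approx -3.2253$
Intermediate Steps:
$\frac{-245162 + \left(49 \cdot 795 - 96013\right)}{312917 - 219213} = \frac{-245162 + \left(38955 - 96013\right)}{93704} = \left(-245162 - 57058\right) \frac{1}{93704} = \left(-302220\right) \frac{1}{93704} = - \frac{75555}{23426}$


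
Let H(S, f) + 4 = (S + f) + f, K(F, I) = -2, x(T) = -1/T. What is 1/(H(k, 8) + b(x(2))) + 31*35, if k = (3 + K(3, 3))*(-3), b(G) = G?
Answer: 18447/17 ≈ 1085.1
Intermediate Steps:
k = -3 (k = (3 - 2)*(-3) = 1*(-3) = -3)
H(S, f) = -4 + S + 2*f (H(S, f) = -4 + ((S + f) + f) = -4 + (S + 2*f) = -4 + S + 2*f)
1/(H(k, 8) + b(x(2))) + 31*35 = 1/((-4 - 3 + 2*8) - 1/2) + 31*35 = 1/((-4 - 3 + 16) - 1*1/2) + 1085 = 1/(9 - 1/2) + 1085 = 1/(17/2) + 1085 = 2/17 + 1085 = 18447/17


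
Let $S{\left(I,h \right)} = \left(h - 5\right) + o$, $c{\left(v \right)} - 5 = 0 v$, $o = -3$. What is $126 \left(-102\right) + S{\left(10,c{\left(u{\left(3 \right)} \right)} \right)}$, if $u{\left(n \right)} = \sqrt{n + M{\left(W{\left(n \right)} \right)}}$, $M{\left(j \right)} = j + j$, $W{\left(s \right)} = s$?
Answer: $-12855$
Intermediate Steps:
$M{\left(j \right)} = 2 j$
$u{\left(n \right)} = \sqrt{3} \sqrt{n}$ ($u{\left(n \right)} = \sqrt{n + 2 n} = \sqrt{3 n} = \sqrt{3} \sqrt{n}$)
$c{\left(v \right)} = 5$ ($c{\left(v \right)} = 5 + 0 v = 5 + 0 = 5$)
$S{\left(I,h \right)} = -8 + h$ ($S{\left(I,h \right)} = \left(h - 5\right) - 3 = \left(-5 + h\right) - 3 = -8 + h$)
$126 \left(-102\right) + S{\left(10,c{\left(u{\left(3 \right)} \right)} \right)} = 126 \left(-102\right) + \left(-8 + 5\right) = -12852 - 3 = -12855$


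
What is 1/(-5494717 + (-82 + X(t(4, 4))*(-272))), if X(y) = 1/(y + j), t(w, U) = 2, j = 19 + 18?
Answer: -39/214297433 ≈ -1.8199e-7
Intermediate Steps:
j = 37
X(y) = 1/(37 + y) (X(y) = 1/(y + 37) = 1/(37 + y))
1/(-5494717 + (-82 + X(t(4, 4))*(-272))) = 1/(-5494717 + (-82 - 272/(37 + 2))) = 1/(-5494717 + (-82 - 272/39)) = 1/(-5494717 - 3470/39) = 1/(-214297433/39) = -39/214297433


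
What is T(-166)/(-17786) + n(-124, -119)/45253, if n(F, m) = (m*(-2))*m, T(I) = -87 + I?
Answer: -492286083/804869858 ≈ -0.61163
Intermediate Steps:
n(F, m) = -2*m² (n(F, m) = (-2*m)*m = -2*m²)
T(-166)/(-17786) + n(-124, -119)/45253 = (-87 - 166)/(-17786) - 2*(-119)²/45253 = -253*(-1/17786) - 2*14161*(1/45253) = 253/17786 - 28322*1/45253 = 253/17786 - 28322/45253 = -492286083/804869858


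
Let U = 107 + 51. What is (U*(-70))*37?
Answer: -409220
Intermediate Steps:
U = 158
(U*(-70))*37 = (158*(-70))*37 = -11060*37 = -409220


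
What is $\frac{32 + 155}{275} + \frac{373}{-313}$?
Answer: $- \frac{4004}{7825} \approx -0.51169$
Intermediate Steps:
$\frac{32 + 155}{275} + \frac{373}{-313} = 187 \cdot \frac{1}{275} + 373 \left(- \frac{1}{313}\right) = \frac{17}{25} - \frac{373}{313} = - \frac{4004}{7825}$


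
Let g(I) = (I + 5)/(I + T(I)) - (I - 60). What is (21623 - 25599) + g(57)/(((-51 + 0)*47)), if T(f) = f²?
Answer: -15753875206/3962241 ≈ -3976.0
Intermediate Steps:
g(I) = 60 - I + (5 + I)/(I + I²) (g(I) = (I + 5)/(I + I²) - (I - 60) = (5 + I)/(I + I²) - (-60 + I) = (5 + I)/(I + I²) + (60 - I) = 60 - I + (5 + I)/(I + I²))
(21623 - 25599) + g(57)/(((-51 + 0)*47)) = (21623 - 25599) + ((5 - 1*57³ + 59*57² + 61*57)/(57*(1 + 57)))/(((-51 + 0)*47)) = -3976 + ((1/57)*(5 - 1*185193 + 59*3249 + 3477)/58)/((-51*47)) = -3976 + ((1/57)*(1/58)*(5 - 185193 + 191691 + 3477))/(-2397) = -3976 + ((1/57)*(1/58)*9980)*(-1/2397) = -3976 + (4990/1653)*(-1/2397) = -3976 - 4990/3962241 = -15753875206/3962241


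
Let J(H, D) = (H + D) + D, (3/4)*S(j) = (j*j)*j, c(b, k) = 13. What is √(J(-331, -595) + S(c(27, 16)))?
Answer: 65*√3/3 ≈ 37.528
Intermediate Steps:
S(j) = 4*j³/3 (S(j) = 4*((j*j)*j)/3 = 4*(j²*j)/3 = 4*j³/3)
J(H, D) = H + 2*D (J(H, D) = (D + H) + D = H + 2*D)
√(J(-331, -595) + S(c(27, 16))) = √((-331 + 2*(-595)) + (4/3)*13³) = √((-331 - 1190) + (4/3)*2197) = √(-1521 + 8788/3) = √(4225/3) = 65*√3/3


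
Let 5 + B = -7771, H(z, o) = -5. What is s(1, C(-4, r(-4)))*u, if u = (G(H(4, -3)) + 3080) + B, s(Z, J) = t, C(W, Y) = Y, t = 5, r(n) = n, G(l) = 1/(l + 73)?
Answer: -1596635/68 ≈ -23480.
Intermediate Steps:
B = -7776 (B = -5 - 7771 = -7776)
G(l) = 1/(73 + l)
s(Z, J) = 5
u = -319327/68 (u = (1/(73 - 5) + 3080) - 7776 = (1/68 + 3080) - 7776 = 209441/68 - 7776 = -319327/68 ≈ -4696.0)
s(1, C(-4, r(-4)))*u = 5*(-319327/68) = -1596635/68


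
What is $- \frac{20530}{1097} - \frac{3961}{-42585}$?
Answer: $- \frac{51172049}{2747985} \approx -18.622$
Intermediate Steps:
$- \frac{20530}{1097} - \frac{3961}{-42585} = \left(-20530\right) \frac{1}{1097} - - \frac{233}{2505} = - \frac{20530}{1097} + \frac{233}{2505} = - \frac{51172049}{2747985}$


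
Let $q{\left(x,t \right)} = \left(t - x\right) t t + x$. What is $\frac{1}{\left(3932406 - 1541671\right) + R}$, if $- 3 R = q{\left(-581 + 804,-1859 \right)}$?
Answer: $\frac{3}{7202316224} \approx 4.1653 \cdot 10^{-10}$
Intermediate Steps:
$q{\left(x,t \right)} = x + t^{2} \left(t - x\right)$ ($q{\left(x,t \right)} = \left(t - x\right) t^{2} + x = t^{2} \left(t - x\right) + x = x + t^{2} \left(t - x\right)$)
$R = \frac{7195144019}{3}$ ($R = - \frac{\left(-581 + 804\right) + \left(-1859\right)^{3} - \left(-581 + 804\right) \left(-1859\right)^{2}}{3} = - \frac{223 - 6424482779 - 223 \cdot 3455881}{3} = - \frac{223 - 6424482779 - 770661463}{3} = \left(- \frac{1}{3}\right) \left(-7195144019\right) = \frac{7195144019}{3} \approx 2.3984 \cdot 10^{9}$)
$\frac{1}{\left(3932406 - 1541671\right) + R} = \frac{1}{\left(3932406 - 1541671\right) + \frac{7195144019}{3}} = \frac{1}{2390735 + \frac{7195144019}{3}} = \frac{1}{\frac{7202316224}{3}} = \frac{3}{7202316224}$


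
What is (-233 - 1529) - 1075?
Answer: -2837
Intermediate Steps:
(-233 - 1529) - 1075 = -1762 - 1075 = -2837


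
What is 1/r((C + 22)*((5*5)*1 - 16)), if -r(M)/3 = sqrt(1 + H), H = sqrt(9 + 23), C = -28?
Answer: -1/(3*sqrt(1 + 4*sqrt(2))) ≈ -0.12919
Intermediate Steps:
H = 4*sqrt(2) (H = sqrt(32) = 4*sqrt(2) ≈ 5.6569)
r(M) = -3*sqrt(1 + 4*sqrt(2))
1/r((C + 22)*((5*5)*1 - 16)) = 1/(-3*sqrt(1 + 4*sqrt(2))) = -1/(3*sqrt(1 + 4*sqrt(2)))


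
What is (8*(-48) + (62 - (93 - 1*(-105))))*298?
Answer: -154960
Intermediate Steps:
(8*(-48) + (62 - (93 - 1*(-105))))*298 = (-384 + (62 - (93 + 105)))*298 = (-384 + (62 - 1*198))*298 = (-384 + (62 - 198))*298 = (-384 - 136)*298 = -520*298 = -154960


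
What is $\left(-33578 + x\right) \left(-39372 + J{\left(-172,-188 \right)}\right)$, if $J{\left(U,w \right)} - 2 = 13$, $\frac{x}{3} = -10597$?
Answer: $2572727733$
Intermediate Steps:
$x = -31791$ ($x = 3 \left(-10597\right) = -31791$)
$J{\left(U,w \right)} = 15$ ($J{\left(U,w \right)} = 2 + 13 = 15$)
$\left(-33578 + x\right) \left(-39372 + J{\left(-172,-188 \right)}\right) = \left(-33578 - 31791\right) \left(-39372 + 15\right) = \left(-65369\right) \left(-39357\right) = 2572727733$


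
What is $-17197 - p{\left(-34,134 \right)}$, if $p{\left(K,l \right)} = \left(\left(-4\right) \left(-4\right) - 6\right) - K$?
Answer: $-17241$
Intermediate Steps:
$p{\left(K,l \right)} = 10 - K$ ($p{\left(K,l \right)} = \left(16 - 6\right) - K = 10 - K$)
$-17197 - p{\left(-34,134 \right)} = -17197 - \left(10 - -34\right) = -17197 - \left(10 + 34\right) = -17197 - 44 = -17241$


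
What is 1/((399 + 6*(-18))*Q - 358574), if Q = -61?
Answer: -1/376325 ≈ -2.6573e-6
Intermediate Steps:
1/((399 + 6*(-18))*Q - 358574) = 1/((399 + 6*(-18))*(-61) - 358574) = 1/((399 - 108)*(-61) - 358574) = 1/(291*(-61) - 358574) = 1/(-17751 - 358574) = 1/(-376325) = -1/376325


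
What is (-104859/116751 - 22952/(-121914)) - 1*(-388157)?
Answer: 920809026133804/2372263569 ≈ 3.8816e+5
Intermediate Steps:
(-104859/116751 - 22952/(-121914)) - 1*(-388157) = (-104859*1/116751 - 22952*(-1/121914)) + 388157 = (-34953/38917 + 11476/60957) + 388157 = -1684018529/2372263569 + 388157 = 920809026133804/2372263569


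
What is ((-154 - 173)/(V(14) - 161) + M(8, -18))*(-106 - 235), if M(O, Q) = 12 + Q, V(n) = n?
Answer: 63085/49 ≈ 1287.4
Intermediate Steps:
((-154 - 173)/(V(14) - 161) + M(8, -18))*(-106 - 235) = ((-154 - 173)/(14 - 161) + (12 - 18))*(-106 - 235) = (-327/(-147) - 6)*(-341) = (-327*(-1/147) - 6)*(-341) = (109/49 - 6)*(-341) = -185/49*(-341) = 63085/49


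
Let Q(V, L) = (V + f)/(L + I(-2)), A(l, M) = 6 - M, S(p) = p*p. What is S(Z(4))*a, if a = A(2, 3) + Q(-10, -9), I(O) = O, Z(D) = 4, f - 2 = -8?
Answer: 784/11 ≈ 71.273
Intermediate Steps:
f = -6 (f = 2 - 8 = -6)
S(p) = p**2
Q(V, L) = (-6 + V)/(-2 + L) (Q(V, L) = (V - 6)/(L - 2) = (-6 + V)/(-2 + L))
a = 49/11 (a = (6 - 1*3) + (-6 - 10)/(-2 - 9) = (6 - 3) - 16/(-11) = 3 - 1/11*(-16) = 3 + 16/11 = 49/11 ≈ 4.4545)
S(Z(4))*a = 4**2*(49/11) = 16*(49/11) = 784/11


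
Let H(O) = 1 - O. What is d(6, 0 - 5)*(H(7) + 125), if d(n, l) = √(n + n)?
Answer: 238*√3 ≈ 412.23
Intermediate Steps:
d(n, l) = √2*√n (d(n, l) = √(2*n) = √2*√n)
d(6, 0 - 5)*(H(7) + 125) = (√2*√6)*((1 - 1*7) + 125) = (2*√3)*((1 - 7) + 125) = (2*√3)*(-6 + 125) = (2*√3)*119 = 238*√3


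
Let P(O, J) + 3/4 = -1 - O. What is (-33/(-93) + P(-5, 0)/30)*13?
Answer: 22399/3720 ≈ 6.0212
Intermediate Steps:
P(O, J) = -7/4 - O (P(O, J) = -¾ + (-1 - O) = -7/4 - O)
(-33/(-93) + P(-5, 0)/30)*13 = (-33/(-93) + (-7/4 - 1*(-5))/30)*13 = (-33*(-1/93) + (-7/4 + 5)*(1/30))*13 = (11/31 + (13/4)*(1/30))*13 = (11/31 + 13/120)*13 = (1723/3720)*13 = 22399/3720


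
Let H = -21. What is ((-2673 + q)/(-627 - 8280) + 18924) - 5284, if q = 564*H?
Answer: 40501999/2969 ≈ 13642.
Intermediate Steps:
q = -11844 (q = 564*(-21) = -11844)
((-2673 + q)/(-627 - 8280) + 18924) - 5284 = ((-2673 - 11844)/(-627 - 8280) + 18924) - 5284 = (-14517/(-8907) + 18924) - 5284 = (-14517*(-1/8907) + 18924) - 5284 = (4839/2969 + 18924) - 5284 = 56190195/2969 - 5284 = 40501999/2969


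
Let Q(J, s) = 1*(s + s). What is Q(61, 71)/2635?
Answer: 142/2635 ≈ 0.053890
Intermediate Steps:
Q(J, s) = 2*s (Q(J, s) = 1*(2*s) = 2*s)
Q(61, 71)/2635 = (2*71)/2635 = 142*(1/2635) = 142/2635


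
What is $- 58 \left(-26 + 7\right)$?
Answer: $1102$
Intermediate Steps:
$- 58 \left(-26 + 7\right) = \left(-58\right) \left(-19\right) = 1102$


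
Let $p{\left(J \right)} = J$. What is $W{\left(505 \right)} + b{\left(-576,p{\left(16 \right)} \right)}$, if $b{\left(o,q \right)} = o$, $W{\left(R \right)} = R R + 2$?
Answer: $254451$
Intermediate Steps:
$W{\left(R \right)} = 2 + R^{2}$ ($W{\left(R \right)} = R^{2} + 2 = 2 + R^{2}$)
$W{\left(505 \right)} + b{\left(-576,p{\left(16 \right)} \right)} = \left(2 + 505^{2}\right) - 576 = \left(2 + 255025\right) - 576 = 255027 - 576 = 254451$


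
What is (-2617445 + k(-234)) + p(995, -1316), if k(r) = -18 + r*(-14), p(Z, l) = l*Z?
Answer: -3923607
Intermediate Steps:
p(Z, l) = Z*l
k(r) = -18 - 14*r
(-2617445 + k(-234)) + p(995, -1316) = (-2617445 + (-18 - 14*(-234))) + 995*(-1316) = (-2617445 + (-18 + 3276)) - 1309420 = (-2617445 + 3258) - 1309420 = -2614187 - 1309420 = -3923607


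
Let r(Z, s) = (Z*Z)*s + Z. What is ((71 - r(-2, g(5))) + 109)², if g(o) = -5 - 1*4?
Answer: 47524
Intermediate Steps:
g(o) = -9 (g(o) = -5 - 4 = -9)
r(Z, s) = Z + s*Z² (r(Z, s) = Z²*s + Z = s*Z² + Z = Z + s*Z²)
((71 - r(-2, g(5))) + 109)² = ((71 - (-2)*(1 - 2*(-9))) + 109)² = ((71 - (-2)*(1 + 18)) + 109)² = ((71 - (-2)*19) + 109)² = ((71 - 1*(-38)) + 109)² = ((71 + 38) + 109)² = (109 + 109)² = 218² = 47524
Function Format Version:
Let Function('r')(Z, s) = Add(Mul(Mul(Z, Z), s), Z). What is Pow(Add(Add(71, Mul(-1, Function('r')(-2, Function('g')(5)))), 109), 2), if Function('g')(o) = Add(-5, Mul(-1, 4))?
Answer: 47524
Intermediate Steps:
Function('g')(o) = -9 (Function('g')(o) = Add(-5, -4) = -9)
Function('r')(Z, s) = Add(Z, Mul(s, Pow(Z, 2))) (Function('r')(Z, s) = Add(Mul(Pow(Z, 2), s), Z) = Add(Mul(s, Pow(Z, 2)), Z) = Add(Z, Mul(s, Pow(Z, 2))))
Pow(Add(Add(71, Mul(-1, Function('r')(-2, Function('g')(5)))), 109), 2) = Pow(Add(Add(71, Mul(-1, Mul(-2, Add(1, Mul(-2, -9))))), 109), 2) = Pow(Add(Add(71, Mul(-1, Mul(-2, Add(1, 18)))), 109), 2) = Pow(Add(Add(71, Mul(-1, Mul(-2, 19))), 109), 2) = Pow(Add(Add(71, Mul(-1, -38)), 109), 2) = Pow(Add(Add(71, 38), 109), 2) = Pow(Add(109, 109), 2) = Pow(218, 2) = 47524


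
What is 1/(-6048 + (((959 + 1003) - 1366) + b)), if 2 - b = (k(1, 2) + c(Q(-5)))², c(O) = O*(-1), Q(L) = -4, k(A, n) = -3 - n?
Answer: -1/5451 ≈ -0.00018345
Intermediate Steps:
c(O) = -O
b = 1 (b = 2 - ((-3 - 1*2) - 1*(-4))² = 2 - ((-3 - 2) + 4)² = 2 - (-5 + 4)² = 2 - 1*(-1)² = 2 - 1*1 = 2 - 1 = 1)
1/(-6048 + (((959 + 1003) - 1366) + b)) = 1/(-6048 + (((959 + 1003) - 1366) + 1)) = 1/(-6048 + ((1962 - 1366) + 1)) = 1/(-6048 + (596 + 1)) = 1/(-6048 + 597) = 1/(-5451) = -1/5451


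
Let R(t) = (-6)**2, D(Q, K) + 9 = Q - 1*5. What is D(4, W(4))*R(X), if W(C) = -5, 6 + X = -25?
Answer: -360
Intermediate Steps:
X = -31 (X = -6 - 25 = -31)
D(Q, K) = -14 + Q (D(Q, K) = -9 + (Q - 1*5) = -9 + (Q - 5) = -9 + (-5 + Q) = -14 + Q)
R(t) = 36
D(4, W(4))*R(X) = (-14 + 4)*36 = -10*36 = -360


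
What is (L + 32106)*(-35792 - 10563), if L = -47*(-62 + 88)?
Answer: -1431627820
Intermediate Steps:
L = -1222 (L = -47*26 = -1222)
(L + 32106)*(-35792 - 10563) = (-1222 + 32106)*(-35792 - 10563) = 30884*(-46355) = -1431627820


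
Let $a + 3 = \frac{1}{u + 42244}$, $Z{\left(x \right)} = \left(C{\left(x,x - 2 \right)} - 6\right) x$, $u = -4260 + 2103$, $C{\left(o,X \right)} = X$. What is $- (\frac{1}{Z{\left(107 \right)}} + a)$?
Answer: $\frac{1273874093}{424641591} \approx 2.9999$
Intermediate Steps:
$u = -2157$
$Z{\left(x \right)} = x \left(-8 + x\right)$ ($Z{\left(x \right)} = \left(\left(x - 2\right) - 6\right) x = \left(\left(-2 + x\right) - 6\right) x = \left(-8 + x\right) x = x \left(-8 + x\right)$)
$a = - \frac{120260}{40087}$ ($a = -3 + \frac{1}{-2157 + 42244} = -3 + \frac{1}{40087} = - \frac{120260}{40087} \approx -3.0$)
$- (\frac{1}{Z{\left(107 \right)}} + a) = - (\frac{1}{107 \left(-8 + 107\right)} - \frac{120260}{40087}) = - (\frac{1}{107 \cdot 99} - \frac{120260}{40087}) = - (\frac{1}{10593} - \frac{120260}{40087}) = \left(-1\right) \left(- \frac{1273874093}{424641591}\right) = \frac{1273874093}{424641591}$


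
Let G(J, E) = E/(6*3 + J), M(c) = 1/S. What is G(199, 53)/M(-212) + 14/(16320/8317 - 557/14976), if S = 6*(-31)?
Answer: -64042260402/1678430257 ≈ -38.156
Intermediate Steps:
S = -186
M(c) = -1/186 (M(c) = 1/(-186) = -1/186)
G(J, E) = E/(18 + J)
G(199, 53)/M(-212) + 14/(16320/8317 - 557/14976) = (53/(18 + 199))/(-1/186) + 14/(16320/8317 - 557/14976) = (53/217)*(-186) + 14/(16320*(1/8317) - 557*1/14976) = (53*(1/217))*(-186) + 14/(16320/8317 - 557/14976) = (53/217)*(-186) + 14/(239775751/124555392) = -318/7 + 14*(124555392/239775751) = -318/7 + 1743775488/239775751 = -64042260402/1678430257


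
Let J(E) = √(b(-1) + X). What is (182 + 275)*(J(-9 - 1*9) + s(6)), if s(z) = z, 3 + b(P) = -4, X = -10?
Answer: 2742 + 457*I*√17 ≈ 2742.0 + 1884.3*I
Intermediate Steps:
b(P) = -7 (b(P) = -3 - 4 = -7)
J(E) = I*√17 (J(E) = √(-7 - 10) = √(-17) = I*√17)
(182 + 275)*(J(-9 - 1*9) + s(6)) = (182 + 275)*(I*√17 + 6) = 457*(6 + I*√17) = 2742 + 457*I*√17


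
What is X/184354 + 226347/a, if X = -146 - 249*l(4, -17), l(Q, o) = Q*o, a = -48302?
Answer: -20458588733/4452333454 ≈ -4.5950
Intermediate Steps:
X = 16786 (X = -146 - 996*(-17) = -146 - 249*(-68) = -146 + 16932 = 16786)
X/184354 + 226347/a = 16786/184354 + 226347/(-48302) = 16786*(1/184354) + 226347*(-1/48302) = 8393/92177 - 226347/48302 = -20458588733/4452333454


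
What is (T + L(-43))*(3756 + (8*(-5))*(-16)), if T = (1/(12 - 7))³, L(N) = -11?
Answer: -6040104/125 ≈ -48321.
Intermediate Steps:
T = 1/125 (T = (1/5)³ = (⅕)³ = 1/125 ≈ 0.0080000)
(T + L(-43))*(3756 + (8*(-5))*(-16)) = (1/125 - 11)*(3756 + (8*(-5))*(-16)) = -1374*(3756 - 40*(-16))/125 = -1374*(3756 + 640)/125 = -1374/125*4396 = -6040104/125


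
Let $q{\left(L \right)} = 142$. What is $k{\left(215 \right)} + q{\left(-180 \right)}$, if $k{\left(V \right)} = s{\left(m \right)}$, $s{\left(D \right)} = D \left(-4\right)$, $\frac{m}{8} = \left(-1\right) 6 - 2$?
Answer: $398$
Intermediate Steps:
$m = -64$ ($m = 8 \left(\left(-1\right) 6 - 2\right) = 8 \left(-6 - 2\right) = 8 \left(-8\right) = -64$)
$s{\left(D \right)} = - 4 D$
$k{\left(V \right)} = 256$ ($k{\left(V \right)} = \left(-4\right) \left(-64\right) = 256$)
$k{\left(215 \right)} + q{\left(-180 \right)} = 256 + 142 = 398$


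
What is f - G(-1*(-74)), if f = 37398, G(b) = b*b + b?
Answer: 31848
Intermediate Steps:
G(b) = b + b**2 (G(b) = b**2 + b = b + b**2)
f - G(-1*(-74)) = 37398 - (-1*(-74))*(1 - 1*(-74)) = 37398 - 74*(1 + 74) = 37398 - 74*75 = 37398 - 1*5550 = 37398 - 5550 = 31848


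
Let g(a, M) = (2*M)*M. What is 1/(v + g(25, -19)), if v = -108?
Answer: 1/614 ≈ 0.0016287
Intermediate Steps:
g(a, M) = 2*M²
1/(v + g(25, -19)) = 1/(-108 + 2*(-19)²) = 1/(-108 + 2*361) = 1/(-108 + 722) = 1/614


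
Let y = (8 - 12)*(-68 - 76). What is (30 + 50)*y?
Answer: 46080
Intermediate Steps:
y = 576 (y = -4*(-144) = 576)
(30 + 50)*y = (30 + 50)*576 = 80*576 = 46080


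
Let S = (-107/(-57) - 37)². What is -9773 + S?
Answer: -27744473/3249 ≈ -8539.4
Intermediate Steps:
S = 4008004/3249 (S = (-107*(-1/57) - 37)² = (107/57 - 37)² = (-2002/57)² = 4008004/3249 ≈ 1233.6)
-9773 + S = -9773 + 4008004/3249 = -27744473/3249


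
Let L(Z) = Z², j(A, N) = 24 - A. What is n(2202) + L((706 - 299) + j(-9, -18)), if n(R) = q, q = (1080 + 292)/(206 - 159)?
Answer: 9100572/47 ≈ 1.9363e+5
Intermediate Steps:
q = 1372/47 ≈ 29.191
n(R) = 1372/47
n(2202) + L((706 - 299) + j(-9, -18)) = 1372/47 + ((706 - 299) + (24 - 1*(-9)))² = 1372/47 + (407 + (24 + 9))² = 1372/47 + (407 + 33)² = 1372/47 + 440² = 1372/47 + 193600 = 9100572/47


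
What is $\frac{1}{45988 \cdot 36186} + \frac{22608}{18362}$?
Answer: $\frac{18811232474653}{15278301952008} \approx 1.2312$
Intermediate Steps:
$\frac{1}{45988 \cdot 36186} + \frac{22608}{18362} = \frac{1}{45988} \cdot \frac{1}{36186} + 22608 \cdot \frac{1}{18362} = \frac{1}{1664121768} + \frac{11304}{9181} = \frac{18811232474653}{15278301952008}$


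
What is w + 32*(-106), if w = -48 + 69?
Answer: -3371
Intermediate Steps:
w = 21
w + 32*(-106) = 21 + 32*(-106) = 21 - 3392 = -3371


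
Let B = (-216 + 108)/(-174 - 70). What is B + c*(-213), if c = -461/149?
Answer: 5993796/9089 ≈ 659.46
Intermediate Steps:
c = -461/149 (c = -461*1/149 = -461/149 ≈ -3.0940)
B = 27/61 (B = -108/(-244) = -108*(-1/244) = 27/61 ≈ 0.44262)
B + c*(-213) = 27/61 - 461/149*(-213) = 27/61 + 98193/149 = 5993796/9089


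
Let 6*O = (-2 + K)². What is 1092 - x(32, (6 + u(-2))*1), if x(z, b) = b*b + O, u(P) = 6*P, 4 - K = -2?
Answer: 3160/3 ≈ 1053.3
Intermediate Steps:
K = 6 (K = 4 - 1*(-2) = 4 + 2 = 6)
O = 8/3 (O = (-2 + 6)²/6 = (⅙)*4² = (⅙)*16 = 8/3 ≈ 2.6667)
x(z, b) = 8/3 + b² (x(z, b) = b*b + 8/3 = b² + 8/3 = 8/3 + b²)
1092 - x(32, (6 + u(-2))*1) = 1092 - (8/3 + ((6 + 6*(-2))*1)²) = 1092 - (8/3 + ((6 - 12)*1)²) = 1092 - (8/3 + (-6*1)²) = 1092 - (8/3 + (-6)²) = 1092 - (8/3 + 36) = 1092 - 1*116/3 = 1092 - 116/3 = 3160/3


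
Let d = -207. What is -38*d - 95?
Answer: 7771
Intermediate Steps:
-38*d - 95 = -38*(-207) - 95 = 7866 - 95 = 7771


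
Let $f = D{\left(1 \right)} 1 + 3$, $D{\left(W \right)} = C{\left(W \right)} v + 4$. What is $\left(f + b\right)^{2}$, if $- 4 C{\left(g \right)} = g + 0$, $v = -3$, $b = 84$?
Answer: $\frac{134689}{16} \approx 8418.1$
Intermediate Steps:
$C{\left(g \right)} = - \frac{g}{4}$ ($C{\left(g \right)} = - \frac{g + 0}{4} = - \frac{g}{4}$)
$D{\left(W \right)} = 4 + \frac{3 W}{4}$ ($D{\left(W \right)} = - \frac{W}{4} \left(-3\right) + 4 = \frac{3 W}{4} + 4 = 4 + \frac{3 W}{4}$)
$f = \frac{31}{4}$ ($f = \left(4 + \frac{3}{4} \cdot 1\right) 1 + 3 = \left(4 + \frac{3}{4}\right) 1 + 3 = \frac{19}{4} \cdot 1 + 3 = \frac{19}{4} + 3 = \frac{31}{4} \approx 7.75$)
$\left(f + b\right)^{2} = \left(\frac{31}{4} + 84\right)^{2} = \left(\frac{367}{4}\right)^{2} = \frac{134689}{16}$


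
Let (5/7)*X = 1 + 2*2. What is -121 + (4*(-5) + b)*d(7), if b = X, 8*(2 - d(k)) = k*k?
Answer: -539/8 ≈ -67.375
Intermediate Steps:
d(k) = 2 - k²/8 (d(k) = 2 - k*k/8 = 2 - k²/8)
X = 7 (X = 7*(1 + 2*2)/5 = 7*(1 + 4)/5 = (7/5)*5 = 7)
b = 7
-121 + (4*(-5) + b)*d(7) = -121 + (4*(-5) + 7)*(2 - ⅛*7²) = -121 + (-20 + 7)*(2 - ⅛*49) = -121 - 13*(2 - 49/8) = -121 - 13*(-33/8) = -121 + 429/8 = -539/8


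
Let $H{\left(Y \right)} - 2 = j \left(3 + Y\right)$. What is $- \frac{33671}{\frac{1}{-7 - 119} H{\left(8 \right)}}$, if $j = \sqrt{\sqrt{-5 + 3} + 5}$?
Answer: $\frac{33671}{\frac{1}{63} + \frac{11 \sqrt{5 + i \sqrt{2}}}{126}} \approx 1.5552 \cdot 10^{5} - 19964.0 i$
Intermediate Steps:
$j = \sqrt{5 + i \sqrt{2}}$ ($j = \sqrt{\sqrt{-2} + 5} = \sqrt{i \sqrt{2} + 5} = \sqrt{5 + i \sqrt{2}} \approx 2.2579 + 0.31317 i$)
$H{\left(Y \right)} = 2 + \sqrt{5 + i \sqrt{2}} \left(3 + Y\right)$
$- \frac{33671}{\frac{1}{-7 - 119} H{\left(8 \right)}} = - \frac{33671}{\frac{1}{-7 - 119} \left(2 + 3 \sqrt{5 + i \sqrt{2}} + 8 \sqrt{5 + i \sqrt{2}}\right)} = - \frac{33671}{\frac{1}{-126} \left(2 + 11 \sqrt{5 + i \sqrt{2}}\right)} = - \frac{33671}{\left(- \frac{1}{126}\right) \left(2 + 11 \sqrt{5 + i \sqrt{2}}\right)} = - \frac{33671}{- \frac{1}{63} - \frac{11 \sqrt{5 + i \sqrt{2}}}{126}}$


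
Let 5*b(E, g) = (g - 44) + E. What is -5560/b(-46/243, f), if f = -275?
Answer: 6755400/77563 ≈ 87.096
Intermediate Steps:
b(E, g) = -44/5 + E/5 + g/5 (b(E, g) = ((g - 44) + E)/5 = ((-44 + g) + E)/5 = (-44 + E + g)/5 = -44/5 + E/5 + g/5)
-5560/b(-46/243, f) = -5560/(-44/5 + (-46/243)/5 + (⅕)*(-275)) = -5560/(-44/5 + (-46*1/243)/5 - 55) = -5560/(-44/5 + (⅕)*(-46/243) - 55) = -5560/(-44/5 - 46/1215 - 55) = -5560/(-77563/1215) = -5560*(-1215/77563) = 6755400/77563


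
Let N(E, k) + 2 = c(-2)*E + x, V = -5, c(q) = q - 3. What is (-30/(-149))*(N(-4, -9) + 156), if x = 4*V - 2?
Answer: 4560/149 ≈ 30.604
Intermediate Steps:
c(q) = -3 + q
x = -22 (x = 4*(-5) - 2 = -20 - 2 = -22)
N(E, k) = -24 - 5*E (N(E, k) = -2 + ((-3 - 2)*E - 22) = -2 + (-5*E - 22) = -2 + (-22 - 5*E) = -24 - 5*E)
(-30/(-149))*(N(-4, -9) + 156) = (-30/(-149))*((-24 - 5*(-4)) + 156) = (-30*(-1/149))*((-24 + 20) + 156) = 30*(-4 + 156)/149 = (30/149)*152 = 4560/149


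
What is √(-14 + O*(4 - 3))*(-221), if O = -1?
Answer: -221*I*√15 ≈ -855.93*I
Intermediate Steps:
√(-14 + O*(4 - 3))*(-221) = √(-14 - (4 - 3))*(-221) = √(-14 - 1*1)*(-221) = √(-14 - 1)*(-221) = √(-15)*(-221) = (I*√15)*(-221) = -221*I*√15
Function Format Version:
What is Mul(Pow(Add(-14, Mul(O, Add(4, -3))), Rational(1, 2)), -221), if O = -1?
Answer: Mul(-221, I, Pow(15, Rational(1, 2))) ≈ Mul(-855.93, I)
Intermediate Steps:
Mul(Pow(Add(-14, Mul(O, Add(4, -3))), Rational(1, 2)), -221) = Mul(Pow(Add(-14, Mul(-1, Add(4, -3))), Rational(1, 2)), -221) = Mul(Pow(Add(-14, Mul(-1, 1)), Rational(1, 2)), -221) = Mul(Pow(Add(-14, -1), Rational(1, 2)), -221) = Mul(Pow(-15, Rational(1, 2)), -221) = Mul(Mul(I, Pow(15, Rational(1, 2))), -221) = Mul(-221, I, Pow(15, Rational(1, 2)))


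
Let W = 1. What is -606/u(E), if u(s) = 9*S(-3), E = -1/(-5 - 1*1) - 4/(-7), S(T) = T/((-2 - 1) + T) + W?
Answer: -404/9 ≈ -44.889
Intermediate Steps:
S(T) = 1 + T/(-3 + T) (S(T) = T/((-2 - 1) + T) + 1 = T/(-3 + T) + 1 = 1 + T/(-3 + T))
E = 31/42 (E = -1/(-5 - 1) - 4*(-1/7) = -1/(-6) + 4/7 = -1*(-1/6) + 4/7 = 1/6 + 4/7 = 31/42 ≈ 0.73810)
u(s) = 27/2 (u(s) = 9*((-3 + 2*(-3))/(-3 - 3)) = 9*((-3 - 6)/(-6)) = 9*(-1/6*(-9)) = 9*(3/2) = 27/2)
-606/u(E) = -606/27/2 = -606*2/27 = -404/9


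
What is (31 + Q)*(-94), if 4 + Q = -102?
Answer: 7050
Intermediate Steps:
Q = -106 (Q = -4 - 102 = -106)
(31 + Q)*(-94) = (31 - 106)*(-94) = -75*(-94) = 7050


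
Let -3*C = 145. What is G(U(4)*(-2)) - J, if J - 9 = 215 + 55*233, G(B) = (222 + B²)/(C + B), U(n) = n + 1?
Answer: -326113/25 ≈ -13045.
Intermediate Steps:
U(n) = 1 + n
C = -145/3 (C = -⅓*145 = -145/3 ≈ -48.333)
G(B) = (222 + B²)/(-145/3 + B)
J = 13039 (J = 9 + (215 + 55*233) = 9 + (215 + 12815) = 9 + 13030 = 13039)
G(U(4)*(-2)) - J = 3*(222 + ((1 + 4)*(-2))²)/(-145 + 3*((1 + 4)*(-2))) - 1*13039 = 3*(222 + (5*(-2))²)/(-145 + 3*(5*(-2))) - 13039 = 3*(222 + (-10)²)/(-145 + 3*(-10)) - 13039 = 3*(222 + 100)/(-145 - 30) - 13039 = 3*322/(-175) - 13039 = 3*(-1/175)*322 - 13039 = -138/25 - 13039 = -326113/25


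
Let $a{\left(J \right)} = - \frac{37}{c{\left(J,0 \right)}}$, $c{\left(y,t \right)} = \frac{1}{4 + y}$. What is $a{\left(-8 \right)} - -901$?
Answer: $1049$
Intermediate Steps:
$a{\left(J \right)} = -148 - 37 J$ ($a{\left(J \right)} = - \frac{37}{\frac{1}{4 + J}} = - 37 \left(4 + J\right) = -148 - 37 J$)
$a{\left(-8 \right)} - -901 = \left(-148 - -296\right) - -901 = \left(-148 + 296\right) + 901 = 148 + 901 = 1049$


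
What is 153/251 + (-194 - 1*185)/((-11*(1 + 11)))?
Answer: 115325/33132 ≈ 3.4808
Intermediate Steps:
153/251 + (-194 - 1*185)/((-11*(1 + 11))) = 153*(1/251) + (-194 - 185)/((-11*12)) = 153/251 - 379/(-132) = 153/251 - 379*(-1/132) = 153/251 + 379/132 = 115325/33132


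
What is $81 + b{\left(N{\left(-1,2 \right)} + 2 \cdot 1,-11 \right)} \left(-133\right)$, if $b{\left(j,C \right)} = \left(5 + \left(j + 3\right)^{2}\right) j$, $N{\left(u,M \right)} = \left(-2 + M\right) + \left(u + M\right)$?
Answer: $-16278$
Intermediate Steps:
$N{\left(u,M \right)} = -2 + u + 2 M$ ($N{\left(u,M \right)} = \left(-2 + M\right) + \left(M + u\right) = -2 + u + 2 M$)
$b{\left(j,C \right)} = j \left(5 + \left(3 + j\right)^{2}\right)$ ($b{\left(j,C \right)} = \left(5 + \left(3 + j\right)^{2}\right) j = j \left(5 + \left(3 + j\right)^{2}\right)$)
$81 + b{\left(N{\left(-1,2 \right)} + 2 \cdot 1,-11 \right)} \left(-133\right) = 81 + \left(\left(-2 - 1 + 2 \cdot 2\right) + 2 \cdot 1\right) \left(5 + \left(3 + \left(\left(-2 - 1 + 2 \cdot 2\right) + 2 \cdot 1\right)\right)^{2}\right) \left(-133\right) = 81 + \left(\left(-2 - 1 + 4\right) + 2\right) \left(5 + \left(3 + \left(\left(-2 - 1 + 4\right) + 2\right)\right)^{2}\right) \left(-133\right) = 81 + \left(1 + 2\right) \left(5 + \left(3 + \left(1 + 2\right)\right)^{2}\right) \left(-133\right) = 81 + 3 \left(5 + \left(3 + 3\right)^{2}\right) \left(-133\right) = 81 + 3 \left(5 + 6^{2}\right) \left(-133\right) = 81 + 3 \left(5 + 36\right) \left(-133\right) = 81 + 3 \cdot 41 \left(-133\right) = 81 + 123 \left(-133\right) = 81 - 16359 = -16278$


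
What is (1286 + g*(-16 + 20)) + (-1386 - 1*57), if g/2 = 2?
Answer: -141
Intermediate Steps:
g = 4 (g = 2*2 = 4)
(1286 + g*(-16 + 20)) + (-1386 - 1*57) = (1286 + 4*(-16 + 20)) + (-1386 - 1*57) = (1286 + 4*4) + (-1386 - 57) = (1286 + 16) - 1443 = 1302 - 1443 = -141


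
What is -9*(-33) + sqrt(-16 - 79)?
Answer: 297 + I*sqrt(95) ≈ 297.0 + 9.7468*I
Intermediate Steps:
-9*(-33) + sqrt(-16 - 79) = 297 + sqrt(-95) = 297 + I*sqrt(95)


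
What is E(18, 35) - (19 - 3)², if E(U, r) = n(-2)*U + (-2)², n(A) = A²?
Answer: -180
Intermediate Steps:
E(U, r) = 4 + 4*U (E(U, r) = (-2)²*U + (-2)² = 4*U + 4 = 4 + 4*U)
E(18, 35) - (19 - 3)² = (4 + 4*18) - (19 - 3)² = (4 + 72) - 1*16² = 76 - 1*256 = 76 - 256 = -180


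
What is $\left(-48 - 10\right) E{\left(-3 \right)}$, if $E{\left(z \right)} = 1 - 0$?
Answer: $-58$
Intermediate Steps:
$E{\left(z \right)} = 1$ ($E{\left(z \right)} = 1 + 0 = 1$)
$\left(-48 - 10\right) E{\left(-3 \right)} = \left(-48 - 10\right) 1 = \left(-58\right) 1 = -58$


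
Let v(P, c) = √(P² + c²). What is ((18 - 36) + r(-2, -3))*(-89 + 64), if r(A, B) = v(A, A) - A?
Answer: 400 - 50*√2 ≈ 329.29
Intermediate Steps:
r(A, B) = -A + √2*√(A²) (r(A, B) = √(A² + A²) - A = √(2*A²) - A = √2*√(A²) - A = -A + √2*√(A²))
((18 - 36) + r(-2, -3))*(-89 + 64) = ((18 - 36) + (-1*(-2) + √2*√((-2)²)))*(-89 + 64) = (-18 + (2 + √2*√4))*(-25) = (-18 + (2 + √2*2))*(-25) = (-18 + (2 + 2*√2))*(-25) = (-16 + 2*√2)*(-25) = 400 - 50*√2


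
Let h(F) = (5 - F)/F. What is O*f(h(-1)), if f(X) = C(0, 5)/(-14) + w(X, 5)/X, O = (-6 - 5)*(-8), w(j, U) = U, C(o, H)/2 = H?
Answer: -2860/21 ≈ -136.19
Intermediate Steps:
C(o, H) = 2*H
h(F) = (5 - F)/F
O = 88 (O = -11*(-8) = 88)
f(X) = -5/7 + 5/X (f(X) = (2*5)/(-14) + 5/X = 10*(-1/14) + 5/X = -5/7 + 5/X)
O*f(h(-1)) = 88*(-5/7 + 5/(((5 - 1*(-1))/(-1)))) = 88*(-5/7 + 5/((-(5 + 1)))) = 88*(-5/7 + 5/((-1*6))) = 88*(-5/7 + 5/(-6)) = 88*(-5/7 + 5*(-⅙)) = 88*(-5/7 - ⅚) = 88*(-65/42) = -2860/21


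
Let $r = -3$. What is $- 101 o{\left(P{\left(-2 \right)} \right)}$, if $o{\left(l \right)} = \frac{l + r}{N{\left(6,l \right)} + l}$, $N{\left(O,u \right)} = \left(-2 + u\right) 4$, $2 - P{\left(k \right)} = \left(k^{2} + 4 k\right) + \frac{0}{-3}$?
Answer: $- \frac{303}{22} \approx -13.773$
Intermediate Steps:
$P{\left(k \right)} = 2 - k^{2} - 4 k$ ($P{\left(k \right)} = 2 - \left(\left(k^{2} + 4 k\right) + \frac{0}{-3}\right) = 2 - \left(\left(k^{2} + 4 k\right) + 0 \left(- \frac{1}{3}\right)\right) = 2 - \left(\left(k^{2} + 4 k\right) + 0\right) = 2 - \left(k^{2} + 4 k\right) = 2 - k^{2} - 4 k$)
$N{\left(O,u \right)} = -8 + 4 u$
$o{\left(l \right)} = \frac{-3 + l}{-8 + 5 l}$ ($o{\left(l \right)} = \frac{l - 3}{\left(-8 + 4 l\right) + l} = \frac{-3 + l}{-8 + 5 l}$)
$- 101 o{\left(P{\left(-2 \right)} \right)} = - 101 \frac{-3 - -6}{-8 + 5 \left(2 - \left(-2\right)^{2} - -8\right)} = - 101 \frac{-3 + \left(2 - 4 + 8\right)}{-8 + 5 \left(2 - 4 + 8\right)} = - 101 \frac{-3 + 6}{-8 + 5 \cdot 6} = - 101 \frac{1}{-8 + 30} \cdot 3 = - 101 \cdot \frac{1}{22} \cdot 3 = \left(-101\right) \frac{3}{22} = - \frac{303}{22}$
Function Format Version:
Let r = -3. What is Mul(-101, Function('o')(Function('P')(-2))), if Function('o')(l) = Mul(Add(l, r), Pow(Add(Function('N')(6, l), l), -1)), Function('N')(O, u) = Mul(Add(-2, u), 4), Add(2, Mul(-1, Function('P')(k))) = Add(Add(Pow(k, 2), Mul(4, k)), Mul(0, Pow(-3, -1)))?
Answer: Rational(-303, 22) ≈ -13.773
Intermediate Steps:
Function('P')(k) = Add(2, Mul(-1, Pow(k, 2)), Mul(-4, k)) (Function('P')(k) = Add(2, Mul(-1, Add(Add(Pow(k, 2), Mul(4, k)), Mul(0, Pow(-3, -1))))) = Add(2, Mul(-1, Add(Add(Pow(k, 2), Mul(4, k)), Mul(0, Rational(-1, 3))))) = Add(2, Mul(-1, Add(Add(Pow(k, 2), Mul(4, k)), 0))) = Add(2, Mul(-1, Add(Pow(k, 2), Mul(4, k)))) = Add(2, Add(Mul(-1, Pow(k, 2)), Mul(-4, k))) = Add(2, Mul(-1, Pow(k, 2)), Mul(-4, k)))
Function('N')(O, u) = Add(-8, Mul(4, u))
Function('o')(l) = Mul(Pow(Add(-8, Mul(5, l)), -1), Add(-3, l)) (Function('o')(l) = Mul(Add(l, -3), Pow(Add(Add(-8, Mul(4, l)), l), -1)) = Mul(Add(-3, l), Pow(Add(-8, Mul(5, l)), -1)) = Mul(Pow(Add(-8, Mul(5, l)), -1), Add(-3, l)))
Mul(-101, Function('o')(Function('P')(-2))) = Mul(-101, Mul(Pow(Add(-8, Mul(5, Add(2, Mul(-1, Pow(-2, 2)), Mul(-4, -2)))), -1), Add(-3, Add(2, Mul(-1, Pow(-2, 2)), Mul(-4, -2))))) = Mul(-101, Mul(Pow(Add(-8, Mul(5, Add(2, Mul(-1, 4), 8))), -1), Add(-3, Add(2, Mul(-1, 4), 8)))) = Mul(-101, Mul(Pow(Add(-8, Mul(5, Add(2, -4, 8))), -1), Add(-3, Add(2, -4, 8)))) = Mul(-101, Mul(Pow(Add(-8, Mul(5, 6)), -1), Add(-3, 6))) = Mul(-101, Mul(Pow(Add(-8, 30), -1), 3)) = Mul(-101, Mul(Pow(22, -1), 3)) = Mul(-101, Mul(Rational(1, 22), 3)) = Mul(-101, Rational(3, 22)) = Rational(-303, 22)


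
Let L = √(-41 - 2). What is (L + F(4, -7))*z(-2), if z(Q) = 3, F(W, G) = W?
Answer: 12 + 3*I*√43 ≈ 12.0 + 19.672*I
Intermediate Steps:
L = I*√43 (L = √(-43) = I*√43 ≈ 6.5574*I)
(L + F(4, -7))*z(-2) = (I*√43 + 4)*3 = (4 + I*√43)*3 = 12 + 3*I*√43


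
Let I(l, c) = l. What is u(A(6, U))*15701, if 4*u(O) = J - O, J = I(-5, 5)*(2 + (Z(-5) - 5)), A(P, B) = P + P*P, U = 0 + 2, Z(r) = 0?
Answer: -423927/4 ≈ -1.0598e+5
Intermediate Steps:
U = 2
A(P, B) = P + P²
J = 15 (J = -5*(2 + (0 - 5)) = -5*(2 - 5) = -5*(-3) = 15)
u(O) = 15/4 - O/4 (u(O) = (15 - O)/4 = 15/4 - O/4)
u(A(6, U))*15701 = (15/4 - 3*(1 + 6)/2)*15701 = (15/4 - 3*7/2)*15701 = (15/4 - ¼*42)*15701 = (15/4 - 21/2)*15701 = -27/4*15701 = -423927/4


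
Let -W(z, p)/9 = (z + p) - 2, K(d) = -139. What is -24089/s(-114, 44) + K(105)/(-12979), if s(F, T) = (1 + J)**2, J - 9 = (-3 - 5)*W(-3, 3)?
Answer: -310155247/233050924 ≈ -1.3308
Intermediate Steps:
W(z, p) = 18 - 9*p - 9*z (W(z, p) = -9*((z + p) - 2) = -9*((p + z) - 2) = -9*(-2 + p + z) = 18 - 9*p - 9*z)
J = -135 (J = 9 + (-3 - 5)*(18 - 9*3 - 9*(-3)) = 9 - 8*(18 - 27 + 27) = 9 - 8*18 = 9 - 144 = -135)
s(F, T) = 17956 (s(F, T) = (1 - 135)**2 = (-134)**2 = 17956)
-24089/s(-114, 44) + K(105)/(-12979) = -24089/17956 - 139/(-12979) = -24089*1/17956 - 139*(-1/12979) = -24089/17956 + 139/12979 = -310155247/233050924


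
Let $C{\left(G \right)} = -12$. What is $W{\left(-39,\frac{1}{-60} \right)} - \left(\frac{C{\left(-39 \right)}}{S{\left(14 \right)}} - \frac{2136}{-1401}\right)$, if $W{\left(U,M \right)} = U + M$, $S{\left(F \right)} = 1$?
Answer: $- \frac{799727}{28020} \approx -28.541$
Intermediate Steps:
$W{\left(U,M \right)} = M + U$
$W{\left(-39,\frac{1}{-60} \right)} - \left(\frac{C{\left(-39 \right)}}{S{\left(14 \right)}} - \frac{2136}{-1401}\right) = \left(\frac{1}{-60} - 39\right) - \left(- \frac{12}{1} - \frac{2136}{-1401}\right) = \left(- \frac{1}{60} - 39\right) - \left(\left(-12\right) 1 - - \frac{712}{467}\right) = - \frac{2341}{60} - \left(-12 + \frac{712}{467}\right) = - \frac{2341}{60} - - \frac{4892}{467} = - \frac{2341}{60} + \frac{4892}{467} = - \frac{799727}{28020}$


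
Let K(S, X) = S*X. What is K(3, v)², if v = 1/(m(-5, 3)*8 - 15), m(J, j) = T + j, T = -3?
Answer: 1/25 ≈ 0.040000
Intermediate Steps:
m(J, j) = -3 + j
v = -1/15 (v = 1/((-3 + 3)*8 - 15) = 1/(0*8 - 15) = 1/(0 - 15) = 1/(-15) = -1/15 ≈ -0.066667)
K(3, v)² = (3*(-1/15))² = (-⅕)² = 1/25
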